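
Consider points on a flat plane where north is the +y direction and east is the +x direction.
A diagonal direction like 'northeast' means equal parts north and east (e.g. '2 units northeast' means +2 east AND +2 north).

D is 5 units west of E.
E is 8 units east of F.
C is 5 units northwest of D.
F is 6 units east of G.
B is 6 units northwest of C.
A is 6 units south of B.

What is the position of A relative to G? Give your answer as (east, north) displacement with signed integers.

Place G at the origin (east=0, north=0).
  F is 6 units east of G: delta (east=+6, north=+0); F at (east=6, north=0).
  E is 8 units east of F: delta (east=+8, north=+0); E at (east=14, north=0).
  D is 5 units west of E: delta (east=-5, north=+0); D at (east=9, north=0).
  C is 5 units northwest of D: delta (east=-5, north=+5); C at (east=4, north=5).
  B is 6 units northwest of C: delta (east=-6, north=+6); B at (east=-2, north=11).
  A is 6 units south of B: delta (east=+0, north=-6); A at (east=-2, north=5).
Therefore A relative to G: (east=-2, north=5).

Answer: A is at (east=-2, north=5) relative to G.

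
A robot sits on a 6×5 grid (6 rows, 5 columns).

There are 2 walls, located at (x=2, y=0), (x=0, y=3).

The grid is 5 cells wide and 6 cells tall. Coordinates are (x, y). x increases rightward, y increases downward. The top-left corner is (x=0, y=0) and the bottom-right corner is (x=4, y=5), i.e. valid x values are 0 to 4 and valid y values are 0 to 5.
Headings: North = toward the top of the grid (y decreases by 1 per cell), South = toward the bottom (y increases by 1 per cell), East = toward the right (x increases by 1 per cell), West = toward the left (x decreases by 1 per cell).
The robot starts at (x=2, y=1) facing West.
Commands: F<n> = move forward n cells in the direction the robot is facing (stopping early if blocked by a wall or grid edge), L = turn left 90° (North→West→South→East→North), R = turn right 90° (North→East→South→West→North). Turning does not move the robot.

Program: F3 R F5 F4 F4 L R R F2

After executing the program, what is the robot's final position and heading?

Start: (x=2, y=1), facing West
  F3: move forward 2/3 (blocked), now at (x=0, y=1)
  R: turn right, now facing North
  F5: move forward 1/5 (blocked), now at (x=0, y=0)
  F4: move forward 0/4 (blocked), now at (x=0, y=0)
  F4: move forward 0/4 (blocked), now at (x=0, y=0)
  L: turn left, now facing West
  R: turn right, now facing North
  R: turn right, now facing East
  F2: move forward 1/2 (blocked), now at (x=1, y=0)
Final: (x=1, y=0), facing East

Answer: Final position: (x=1, y=0), facing East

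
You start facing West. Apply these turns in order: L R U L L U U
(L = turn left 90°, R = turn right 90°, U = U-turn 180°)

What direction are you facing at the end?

Answer: Final heading: West

Derivation:
Start: West
  L (left (90° counter-clockwise)) -> South
  R (right (90° clockwise)) -> West
  U (U-turn (180°)) -> East
  L (left (90° counter-clockwise)) -> North
  L (left (90° counter-clockwise)) -> West
  U (U-turn (180°)) -> East
  U (U-turn (180°)) -> West
Final: West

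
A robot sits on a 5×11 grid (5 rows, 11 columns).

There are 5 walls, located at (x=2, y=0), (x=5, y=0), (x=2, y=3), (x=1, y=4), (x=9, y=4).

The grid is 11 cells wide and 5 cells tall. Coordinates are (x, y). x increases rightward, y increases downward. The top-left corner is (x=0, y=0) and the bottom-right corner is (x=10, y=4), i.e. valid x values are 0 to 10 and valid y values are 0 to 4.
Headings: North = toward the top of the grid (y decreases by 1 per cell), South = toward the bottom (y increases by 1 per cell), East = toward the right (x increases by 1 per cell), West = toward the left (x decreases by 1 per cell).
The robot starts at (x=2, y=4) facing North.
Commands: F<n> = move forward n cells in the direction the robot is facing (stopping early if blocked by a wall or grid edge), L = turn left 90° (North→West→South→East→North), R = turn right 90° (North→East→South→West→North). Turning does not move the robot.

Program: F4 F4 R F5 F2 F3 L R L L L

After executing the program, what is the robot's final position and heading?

Answer: Final position: (x=8, y=4), facing South

Derivation:
Start: (x=2, y=4), facing North
  F4: move forward 0/4 (blocked), now at (x=2, y=4)
  F4: move forward 0/4 (blocked), now at (x=2, y=4)
  R: turn right, now facing East
  F5: move forward 5, now at (x=7, y=4)
  F2: move forward 1/2 (blocked), now at (x=8, y=4)
  F3: move forward 0/3 (blocked), now at (x=8, y=4)
  L: turn left, now facing North
  R: turn right, now facing East
  L: turn left, now facing North
  L: turn left, now facing West
  L: turn left, now facing South
Final: (x=8, y=4), facing South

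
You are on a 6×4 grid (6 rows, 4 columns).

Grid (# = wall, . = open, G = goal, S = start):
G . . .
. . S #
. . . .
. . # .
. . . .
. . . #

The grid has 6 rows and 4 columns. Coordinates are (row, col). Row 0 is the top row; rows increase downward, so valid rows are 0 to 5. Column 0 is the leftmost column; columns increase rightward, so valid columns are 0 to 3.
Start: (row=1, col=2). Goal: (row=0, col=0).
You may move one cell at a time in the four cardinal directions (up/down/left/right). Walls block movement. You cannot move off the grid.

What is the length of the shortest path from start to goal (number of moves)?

Answer: Shortest path length: 3

Derivation:
BFS from (row=1, col=2) until reaching (row=0, col=0):
  Distance 0: (row=1, col=2)
  Distance 1: (row=0, col=2), (row=1, col=1), (row=2, col=2)
  Distance 2: (row=0, col=1), (row=0, col=3), (row=1, col=0), (row=2, col=1), (row=2, col=3)
  Distance 3: (row=0, col=0), (row=2, col=0), (row=3, col=1), (row=3, col=3)  <- goal reached here
One shortest path (3 moves): (row=1, col=2) -> (row=1, col=1) -> (row=1, col=0) -> (row=0, col=0)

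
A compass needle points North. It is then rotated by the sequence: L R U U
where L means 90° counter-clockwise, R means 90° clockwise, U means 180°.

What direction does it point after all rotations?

Answer: Final heading: North

Derivation:
Start: North
  L (left (90° counter-clockwise)) -> West
  R (right (90° clockwise)) -> North
  U (U-turn (180°)) -> South
  U (U-turn (180°)) -> North
Final: North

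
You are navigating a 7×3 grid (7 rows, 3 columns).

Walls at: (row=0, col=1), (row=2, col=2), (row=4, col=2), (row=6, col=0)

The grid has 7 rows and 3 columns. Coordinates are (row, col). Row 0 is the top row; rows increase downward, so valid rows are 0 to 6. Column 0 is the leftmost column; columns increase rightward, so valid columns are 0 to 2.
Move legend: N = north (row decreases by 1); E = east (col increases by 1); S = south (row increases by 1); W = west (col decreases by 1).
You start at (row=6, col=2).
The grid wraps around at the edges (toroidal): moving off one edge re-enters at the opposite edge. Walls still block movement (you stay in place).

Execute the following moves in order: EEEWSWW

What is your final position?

Answer: Final position: (row=6, col=1)

Derivation:
Start: (row=6, col=2)
  [×3]E (east): blocked, stay at (row=6, col=2)
  W (west): (row=6, col=2) -> (row=6, col=1)
  S (south): blocked, stay at (row=6, col=1)
  W (west): blocked, stay at (row=6, col=1)
  W (west): blocked, stay at (row=6, col=1)
Final: (row=6, col=1)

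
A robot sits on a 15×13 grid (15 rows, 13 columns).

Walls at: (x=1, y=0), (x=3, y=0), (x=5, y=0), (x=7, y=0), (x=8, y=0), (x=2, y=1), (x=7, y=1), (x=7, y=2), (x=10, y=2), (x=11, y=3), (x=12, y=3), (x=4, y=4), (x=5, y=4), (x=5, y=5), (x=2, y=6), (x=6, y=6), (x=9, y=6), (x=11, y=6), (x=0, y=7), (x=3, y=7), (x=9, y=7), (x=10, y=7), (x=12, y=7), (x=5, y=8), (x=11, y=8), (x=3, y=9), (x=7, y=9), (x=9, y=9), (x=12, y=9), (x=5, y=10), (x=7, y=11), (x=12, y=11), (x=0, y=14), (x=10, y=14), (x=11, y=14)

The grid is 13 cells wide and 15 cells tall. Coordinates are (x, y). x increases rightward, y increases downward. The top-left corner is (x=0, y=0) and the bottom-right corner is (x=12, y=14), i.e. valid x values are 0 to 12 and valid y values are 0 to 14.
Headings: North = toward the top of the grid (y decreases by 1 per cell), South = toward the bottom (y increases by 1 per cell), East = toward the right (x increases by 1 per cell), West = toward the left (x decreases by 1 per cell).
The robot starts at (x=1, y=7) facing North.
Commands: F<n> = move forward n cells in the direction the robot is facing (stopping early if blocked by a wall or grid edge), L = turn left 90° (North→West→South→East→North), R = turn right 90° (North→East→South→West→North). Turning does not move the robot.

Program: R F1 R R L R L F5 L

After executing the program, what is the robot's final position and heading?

Start: (x=1, y=7), facing North
  R: turn right, now facing East
  F1: move forward 1, now at (x=2, y=7)
  R: turn right, now facing South
  R: turn right, now facing West
  L: turn left, now facing South
  R: turn right, now facing West
  L: turn left, now facing South
  F5: move forward 5, now at (x=2, y=12)
  L: turn left, now facing East
Final: (x=2, y=12), facing East

Answer: Final position: (x=2, y=12), facing East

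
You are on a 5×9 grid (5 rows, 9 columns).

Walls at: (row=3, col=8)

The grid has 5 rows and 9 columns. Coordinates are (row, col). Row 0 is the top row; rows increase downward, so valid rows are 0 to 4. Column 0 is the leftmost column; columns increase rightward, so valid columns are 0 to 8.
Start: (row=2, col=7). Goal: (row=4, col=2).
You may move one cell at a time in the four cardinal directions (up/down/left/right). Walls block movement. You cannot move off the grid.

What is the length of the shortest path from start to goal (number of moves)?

BFS from (row=2, col=7) until reaching (row=4, col=2):
  Distance 0: (row=2, col=7)
  Distance 1: (row=1, col=7), (row=2, col=6), (row=2, col=8), (row=3, col=7)
  Distance 2: (row=0, col=7), (row=1, col=6), (row=1, col=8), (row=2, col=5), (row=3, col=6), (row=4, col=7)
  Distance 3: (row=0, col=6), (row=0, col=8), (row=1, col=5), (row=2, col=4), (row=3, col=5), (row=4, col=6), (row=4, col=8)
  Distance 4: (row=0, col=5), (row=1, col=4), (row=2, col=3), (row=3, col=4), (row=4, col=5)
  Distance 5: (row=0, col=4), (row=1, col=3), (row=2, col=2), (row=3, col=3), (row=4, col=4)
  Distance 6: (row=0, col=3), (row=1, col=2), (row=2, col=1), (row=3, col=2), (row=4, col=3)
  Distance 7: (row=0, col=2), (row=1, col=1), (row=2, col=0), (row=3, col=1), (row=4, col=2)  <- goal reached here
One shortest path (7 moves): (row=2, col=7) -> (row=2, col=6) -> (row=2, col=5) -> (row=2, col=4) -> (row=2, col=3) -> (row=2, col=2) -> (row=3, col=2) -> (row=4, col=2)

Answer: Shortest path length: 7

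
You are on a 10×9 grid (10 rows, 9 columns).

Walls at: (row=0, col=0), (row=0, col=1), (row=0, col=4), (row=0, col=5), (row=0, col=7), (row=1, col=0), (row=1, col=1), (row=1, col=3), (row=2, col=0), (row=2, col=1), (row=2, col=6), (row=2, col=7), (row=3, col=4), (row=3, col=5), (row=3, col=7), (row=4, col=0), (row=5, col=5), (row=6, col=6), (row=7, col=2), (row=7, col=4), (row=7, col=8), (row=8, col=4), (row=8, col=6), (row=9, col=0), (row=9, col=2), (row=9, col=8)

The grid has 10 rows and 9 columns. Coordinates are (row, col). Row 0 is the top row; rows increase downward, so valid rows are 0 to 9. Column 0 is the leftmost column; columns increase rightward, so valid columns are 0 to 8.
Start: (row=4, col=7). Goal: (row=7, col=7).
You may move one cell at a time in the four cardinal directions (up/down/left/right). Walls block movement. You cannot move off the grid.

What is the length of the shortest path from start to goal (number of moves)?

Answer: Shortest path length: 3

Derivation:
BFS from (row=4, col=7) until reaching (row=7, col=7):
  Distance 0: (row=4, col=7)
  Distance 1: (row=4, col=6), (row=4, col=8), (row=5, col=7)
  Distance 2: (row=3, col=6), (row=3, col=8), (row=4, col=5), (row=5, col=6), (row=5, col=8), (row=6, col=7)
  Distance 3: (row=2, col=8), (row=4, col=4), (row=6, col=8), (row=7, col=7)  <- goal reached here
One shortest path (3 moves): (row=4, col=7) -> (row=5, col=7) -> (row=6, col=7) -> (row=7, col=7)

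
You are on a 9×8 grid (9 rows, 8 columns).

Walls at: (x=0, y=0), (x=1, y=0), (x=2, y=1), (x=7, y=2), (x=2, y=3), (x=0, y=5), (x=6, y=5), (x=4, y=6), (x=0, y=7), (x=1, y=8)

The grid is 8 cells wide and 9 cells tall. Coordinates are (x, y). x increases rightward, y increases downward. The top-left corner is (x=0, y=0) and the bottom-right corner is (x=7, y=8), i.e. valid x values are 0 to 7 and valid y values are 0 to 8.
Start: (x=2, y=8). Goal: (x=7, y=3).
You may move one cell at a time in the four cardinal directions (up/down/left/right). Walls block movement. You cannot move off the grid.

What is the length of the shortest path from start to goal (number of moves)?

Answer: Shortest path length: 10

Derivation:
BFS from (x=2, y=8) until reaching (x=7, y=3):
  Distance 0: (x=2, y=8)
  Distance 1: (x=2, y=7), (x=3, y=8)
  Distance 2: (x=2, y=6), (x=1, y=7), (x=3, y=7), (x=4, y=8)
  Distance 3: (x=2, y=5), (x=1, y=6), (x=3, y=6), (x=4, y=7), (x=5, y=8)
  Distance 4: (x=2, y=4), (x=1, y=5), (x=3, y=5), (x=0, y=6), (x=5, y=7), (x=6, y=8)
  Distance 5: (x=1, y=4), (x=3, y=4), (x=4, y=5), (x=5, y=6), (x=6, y=7), (x=7, y=8)
  Distance 6: (x=1, y=3), (x=3, y=3), (x=0, y=4), (x=4, y=4), (x=5, y=5), (x=6, y=6), (x=7, y=7)
  Distance 7: (x=1, y=2), (x=3, y=2), (x=0, y=3), (x=4, y=3), (x=5, y=4), (x=7, y=6)
  Distance 8: (x=1, y=1), (x=3, y=1), (x=0, y=2), (x=2, y=2), (x=4, y=2), (x=5, y=3), (x=6, y=4), (x=7, y=5)
  Distance 9: (x=3, y=0), (x=0, y=1), (x=4, y=1), (x=5, y=2), (x=6, y=3), (x=7, y=4)
  Distance 10: (x=2, y=0), (x=4, y=0), (x=5, y=1), (x=6, y=2), (x=7, y=3)  <- goal reached here
One shortest path (10 moves): (x=2, y=8) -> (x=3, y=8) -> (x=4, y=8) -> (x=5, y=8) -> (x=6, y=8) -> (x=7, y=8) -> (x=7, y=7) -> (x=7, y=6) -> (x=7, y=5) -> (x=7, y=4) -> (x=7, y=3)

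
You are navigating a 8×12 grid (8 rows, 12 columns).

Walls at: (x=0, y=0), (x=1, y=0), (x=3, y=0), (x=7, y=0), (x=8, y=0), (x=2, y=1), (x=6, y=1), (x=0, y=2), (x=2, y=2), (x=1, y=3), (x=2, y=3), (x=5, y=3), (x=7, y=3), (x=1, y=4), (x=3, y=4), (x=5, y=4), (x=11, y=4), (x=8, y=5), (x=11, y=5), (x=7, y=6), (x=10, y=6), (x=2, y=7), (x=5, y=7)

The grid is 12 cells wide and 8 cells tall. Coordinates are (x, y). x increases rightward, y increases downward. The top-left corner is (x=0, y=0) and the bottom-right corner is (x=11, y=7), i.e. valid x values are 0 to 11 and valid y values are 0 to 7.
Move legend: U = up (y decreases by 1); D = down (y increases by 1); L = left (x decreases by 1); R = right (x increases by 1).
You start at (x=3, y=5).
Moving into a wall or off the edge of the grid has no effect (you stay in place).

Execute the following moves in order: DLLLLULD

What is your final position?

Start: (x=3, y=5)
  D (down): (x=3, y=5) -> (x=3, y=6)
  L (left): (x=3, y=6) -> (x=2, y=6)
  L (left): (x=2, y=6) -> (x=1, y=6)
  L (left): (x=1, y=6) -> (x=0, y=6)
  L (left): blocked, stay at (x=0, y=6)
  U (up): (x=0, y=6) -> (x=0, y=5)
  L (left): blocked, stay at (x=0, y=5)
  D (down): (x=0, y=5) -> (x=0, y=6)
Final: (x=0, y=6)

Answer: Final position: (x=0, y=6)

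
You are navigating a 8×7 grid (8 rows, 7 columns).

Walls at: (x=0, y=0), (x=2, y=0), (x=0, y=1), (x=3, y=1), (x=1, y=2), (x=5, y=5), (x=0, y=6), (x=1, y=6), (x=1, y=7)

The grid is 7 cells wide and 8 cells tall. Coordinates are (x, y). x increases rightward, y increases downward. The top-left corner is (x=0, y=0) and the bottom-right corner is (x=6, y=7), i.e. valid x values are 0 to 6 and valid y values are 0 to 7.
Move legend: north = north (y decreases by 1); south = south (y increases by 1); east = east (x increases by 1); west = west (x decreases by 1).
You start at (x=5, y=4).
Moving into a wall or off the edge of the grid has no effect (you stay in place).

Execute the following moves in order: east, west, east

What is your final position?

Answer: Final position: (x=6, y=4)

Derivation:
Start: (x=5, y=4)
  east (east): (x=5, y=4) -> (x=6, y=4)
  west (west): (x=6, y=4) -> (x=5, y=4)
  east (east): (x=5, y=4) -> (x=6, y=4)
Final: (x=6, y=4)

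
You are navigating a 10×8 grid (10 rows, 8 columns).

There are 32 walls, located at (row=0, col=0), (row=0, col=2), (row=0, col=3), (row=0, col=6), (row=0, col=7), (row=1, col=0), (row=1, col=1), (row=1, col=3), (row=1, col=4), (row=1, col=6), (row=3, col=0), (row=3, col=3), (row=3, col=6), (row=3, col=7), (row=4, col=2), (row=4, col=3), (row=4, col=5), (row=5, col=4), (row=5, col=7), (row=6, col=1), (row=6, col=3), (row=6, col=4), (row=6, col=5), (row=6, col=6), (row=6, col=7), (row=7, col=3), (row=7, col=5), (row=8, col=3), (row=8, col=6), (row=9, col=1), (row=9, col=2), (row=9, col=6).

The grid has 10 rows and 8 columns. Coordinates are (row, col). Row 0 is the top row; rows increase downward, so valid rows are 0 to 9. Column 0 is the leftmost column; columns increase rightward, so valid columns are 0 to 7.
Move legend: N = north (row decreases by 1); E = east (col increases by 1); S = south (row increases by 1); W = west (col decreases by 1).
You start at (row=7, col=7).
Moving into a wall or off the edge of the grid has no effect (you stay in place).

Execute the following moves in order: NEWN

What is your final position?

Answer: Final position: (row=7, col=6)

Derivation:
Start: (row=7, col=7)
  N (north): blocked, stay at (row=7, col=7)
  E (east): blocked, stay at (row=7, col=7)
  W (west): (row=7, col=7) -> (row=7, col=6)
  N (north): blocked, stay at (row=7, col=6)
Final: (row=7, col=6)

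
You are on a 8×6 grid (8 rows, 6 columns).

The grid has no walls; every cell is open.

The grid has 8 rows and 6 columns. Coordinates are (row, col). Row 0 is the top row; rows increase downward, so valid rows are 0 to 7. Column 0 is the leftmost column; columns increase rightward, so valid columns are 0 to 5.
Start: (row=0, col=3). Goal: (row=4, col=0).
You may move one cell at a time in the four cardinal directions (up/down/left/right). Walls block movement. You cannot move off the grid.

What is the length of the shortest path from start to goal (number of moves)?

BFS from (row=0, col=3) until reaching (row=4, col=0):
  Distance 0: (row=0, col=3)
  Distance 1: (row=0, col=2), (row=0, col=4), (row=1, col=3)
  Distance 2: (row=0, col=1), (row=0, col=5), (row=1, col=2), (row=1, col=4), (row=2, col=3)
  Distance 3: (row=0, col=0), (row=1, col=1), (row=1, col=5), (row=2, col=2), (row=2, col=4), (row=3, col=3)
  Distance 4: (row=1, col=0), (row=2, col=1), (row=2, col=5), (row=3, col=2), (row=3, col=4), (row=4, col=3)
  Distance 5: (row=2, col=0), (row=3, col=1), (row=3, col=5), (row=4, col=2), (row=4, col=4), (row=5, col=3)
  Distance 6: (row=3, col=0), (row=4, col=1), (row=4, col=5), (row=5, col=2), (row=5, col=4), (row=6, col=3)
  Distance 7: (row=4, col=0), (row=5, col=1), (row=5, col=5), (row=6, col=2), (row=6, col=4), (row=7, col=3)  <- goal reached here
One shortest path (7 moves): (row=0, col=3) -> (row=0, col=2) -> (row=0, col=1) -> (row=0, col=0) -> (row=1, col=0) -> (row=2, col=0) -> (row=3, col=0) -> (row=4, col=0)

Answer: Shortest path length: 7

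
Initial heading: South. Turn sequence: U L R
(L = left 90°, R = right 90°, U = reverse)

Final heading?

Answer: Final heading: North

Derivation:
Start: South
  U (U-turn (180°)) -> North
  L (left (90° counter-clockwise)) -> West
  R (right (90° clockwise)) -> North
Final: North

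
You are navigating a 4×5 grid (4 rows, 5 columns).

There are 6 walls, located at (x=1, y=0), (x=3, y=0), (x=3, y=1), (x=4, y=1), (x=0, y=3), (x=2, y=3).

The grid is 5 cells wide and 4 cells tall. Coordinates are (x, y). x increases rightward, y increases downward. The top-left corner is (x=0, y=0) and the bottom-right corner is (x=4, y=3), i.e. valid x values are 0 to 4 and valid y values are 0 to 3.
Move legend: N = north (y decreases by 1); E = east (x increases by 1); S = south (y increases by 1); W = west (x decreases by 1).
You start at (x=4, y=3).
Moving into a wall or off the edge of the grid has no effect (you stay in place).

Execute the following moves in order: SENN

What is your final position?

Answer: Final position: (x=4, y=2)

Derivation:
Start: (x=4, y=3)
  S (south): blocked, stay at (x=4, y=3)
  E (east): blocked, stay at (x=4, y=3)
  N (north): (x=4, y=3) -> (x=4, y=2)
  N (north): blocked, stay at (x=4, y=2)
Final: (x=4, y=2)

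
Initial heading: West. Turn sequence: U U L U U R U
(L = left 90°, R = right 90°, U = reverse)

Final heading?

Start: West
  U (U-turn (180°)) -> East
  U (U-turn (180°)) -> West
  L (left (90° counter-clockwise)) -> South
  U (U-turn (180°)) -> North
  U (U-turn (180°)) -> South
  R (right (90° clockwise)) -> West
  U (U-turn (180°)) -> East
Final: East

Answer: Final heading: East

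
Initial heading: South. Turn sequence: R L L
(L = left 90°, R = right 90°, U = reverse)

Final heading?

Answer: Final heading: East

Derivation:
Start: South
  R (right (90° clockwise)) -> West
  L (left (90° counter-clockwise)) -> South
  L (left (90° counter-clockwise)) -> East
Final: East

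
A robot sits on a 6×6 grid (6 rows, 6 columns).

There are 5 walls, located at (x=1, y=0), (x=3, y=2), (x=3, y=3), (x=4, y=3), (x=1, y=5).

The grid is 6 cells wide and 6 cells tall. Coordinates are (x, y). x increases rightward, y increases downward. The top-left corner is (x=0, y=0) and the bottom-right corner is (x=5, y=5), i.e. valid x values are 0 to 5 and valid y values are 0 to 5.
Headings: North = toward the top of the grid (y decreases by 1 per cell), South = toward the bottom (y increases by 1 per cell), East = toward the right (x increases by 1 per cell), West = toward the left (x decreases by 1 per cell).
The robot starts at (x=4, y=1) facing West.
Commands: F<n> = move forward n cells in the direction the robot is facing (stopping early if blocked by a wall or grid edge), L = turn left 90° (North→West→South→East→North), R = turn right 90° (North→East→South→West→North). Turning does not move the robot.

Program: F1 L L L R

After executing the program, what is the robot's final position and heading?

Answer: Final position: (x=3, y=1), facing East

Derivation:
Start: (x=4, y=1), facing West
  F1: move forward 1, now at (x=3, y=1)
  L: turn left, now facing South
  L: turn left, now facing East
  L: turn left, now facing North
  R: turn right, now facing East
Final: (x=3, y=1), facing East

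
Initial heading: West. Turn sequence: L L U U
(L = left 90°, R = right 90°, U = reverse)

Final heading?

Start: West
  L (left (90° counter-clockwise)) -> South
  L (left (90° counter-clockwise)) -> East
  U (U-turn (180°)) -> West
  U (U-turn (180°)) -> East
Final: East

Answer: Final heading: East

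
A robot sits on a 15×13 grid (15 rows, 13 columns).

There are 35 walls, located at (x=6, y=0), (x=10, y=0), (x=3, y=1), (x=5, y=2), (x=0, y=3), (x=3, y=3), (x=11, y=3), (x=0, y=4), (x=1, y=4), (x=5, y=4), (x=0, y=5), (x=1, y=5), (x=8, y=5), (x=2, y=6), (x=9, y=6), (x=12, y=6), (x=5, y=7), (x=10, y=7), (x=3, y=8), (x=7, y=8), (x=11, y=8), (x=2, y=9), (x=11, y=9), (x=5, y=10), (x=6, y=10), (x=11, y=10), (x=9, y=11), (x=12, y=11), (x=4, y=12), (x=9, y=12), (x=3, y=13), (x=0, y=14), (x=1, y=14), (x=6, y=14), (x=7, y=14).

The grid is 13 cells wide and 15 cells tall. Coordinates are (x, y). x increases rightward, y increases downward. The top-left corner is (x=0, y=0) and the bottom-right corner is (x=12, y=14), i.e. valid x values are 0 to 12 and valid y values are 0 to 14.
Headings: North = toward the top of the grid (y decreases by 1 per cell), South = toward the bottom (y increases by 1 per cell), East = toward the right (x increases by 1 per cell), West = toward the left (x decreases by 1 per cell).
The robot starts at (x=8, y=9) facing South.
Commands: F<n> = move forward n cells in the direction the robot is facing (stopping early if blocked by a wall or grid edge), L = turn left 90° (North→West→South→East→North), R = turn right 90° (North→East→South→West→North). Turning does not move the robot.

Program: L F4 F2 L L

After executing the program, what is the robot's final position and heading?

Answer: Final position: (x=10, y=9), facing West

Derivation:
Start: (x=8, y=9), facing South
  L: turn left, now facing East
  F4: move forward 2/4 (blocked), now at (x=10, y=9)
  F2: move forward 0/2 (blocked), now at (x=10, y=9)
  L: turn left, now facing North
  L: turn left, now facing West
Final: (x=10, y=9), facing West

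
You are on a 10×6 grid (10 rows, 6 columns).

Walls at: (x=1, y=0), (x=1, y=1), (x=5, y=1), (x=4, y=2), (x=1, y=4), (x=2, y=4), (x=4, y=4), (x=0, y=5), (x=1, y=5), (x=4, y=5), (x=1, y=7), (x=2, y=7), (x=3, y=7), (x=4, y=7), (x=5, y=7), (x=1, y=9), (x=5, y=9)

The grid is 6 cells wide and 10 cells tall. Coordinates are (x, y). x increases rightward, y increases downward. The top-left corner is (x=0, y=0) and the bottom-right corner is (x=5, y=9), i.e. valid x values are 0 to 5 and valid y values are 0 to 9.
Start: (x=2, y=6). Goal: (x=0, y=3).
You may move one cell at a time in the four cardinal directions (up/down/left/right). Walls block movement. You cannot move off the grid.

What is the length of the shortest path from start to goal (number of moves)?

Answer: Shortest path length: 7

Derivation:
BFS from (x=2, y=6) until reaching (x=0, y=3):
  Distance 0: (x=2, y=6)
  Distance 1: (x=2, y=5), (x=1, y=6), (x=3, y=6)
  Distance 2: (x=3, y=5), (x=0, y=6), (x=4, y=6)
  Distance 3: (x=3, y=4), (x=5, y=6), (x=0, y=7)
  Distance 4: (x=3, y=3), (x=5, y=5), (x=0, y=8)
  Distance 5: (x=3, y=2), (x=2, y=3), (x=4, y=3), (x=5, y=4), (x=1, y=8), (x=0, y=9)
  Distance 6: (x=3, y=1), (x=2, y=2), (x=1, y=3), (x=5, y=3), (x=2, y=8)
  Distance 7: (x=3, y=0), (x=2, y=1), (x=4, y=1), (x=1, y=2), (x=5, y=2), (x=0, y=3), (x=3, y=8), (x=2, y=9)  <- goal reached here
One shortest path (7 moves): (x=2, y=6) -> (x=3, y=6) -> (x=3, y=5) -> (x=3, y=4) -> (x=3, y=3) -> (x=2, y=3) -> (x=1, y=3) -> (x=0, y=3)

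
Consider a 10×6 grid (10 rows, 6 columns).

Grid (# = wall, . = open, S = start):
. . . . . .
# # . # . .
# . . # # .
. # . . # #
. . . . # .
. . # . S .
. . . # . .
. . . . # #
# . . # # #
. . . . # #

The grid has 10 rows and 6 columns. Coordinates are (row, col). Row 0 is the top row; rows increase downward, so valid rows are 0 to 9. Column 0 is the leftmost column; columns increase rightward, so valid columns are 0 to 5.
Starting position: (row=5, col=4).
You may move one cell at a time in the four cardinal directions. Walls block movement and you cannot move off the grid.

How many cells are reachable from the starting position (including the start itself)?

Answer: Reachable cells: 40

Derivation:
BFS flood-fill from (row=5, col=4):
  Distance 0: (row=5, col=4)
  Distance 1: (row=5, col=3), (row=5, col=5), (row=6, col=4)
  Distance 2: (row=4, col=3), (row=4, col=5), (row=6, col=5)
  Distance 3: (row=3, col=3), (row=4, col=2)
  Distance 4: (row=3, col=2), (row=4, col=1)
  Distance 5: (row=2, col=2), (row=4, col=0), (row=5, col=1)
  Distance 6: (row=1, col=2), (row=2, col=1), (row=3, col=0), (row=5, col=0), (row=6, col=1)
  Distance 7: (row=0, col=2), (row=6, col=0), (row=6, col=2), (row=7, col=1)
  Distance 8: (row=0, col=1), (row=0, col=3), (row=7, col=0), (row=7, col=2), (row=8, col=1)
  Distance 9: (row=0, col=0), (row=0, col=4), (row=7, col=3), (row=8, col=2), (row=9, col=1)
  Distance 10: (row=0, col=5), (row=1, col=4), (row=9, col=0), (row=9, col=2)
  Distance 11: (row=1, col=5), (row=9, col=3)
  Distance 12: (row=2, col=5)
Total reachable: 40 (grid has 40 open cells total)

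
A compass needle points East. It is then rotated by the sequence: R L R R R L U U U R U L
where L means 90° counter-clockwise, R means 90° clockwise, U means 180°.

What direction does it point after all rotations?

Answer: Final heading: West

Derivation:
Start: East
  R (right (90° clockwise)) -> South
  L (left (90° counter-clockwise)) -> East
  R (right (90° clockwise)) -> South
  R (right (90° clockwise)) -> West
  R (right (90° clockwise)) -> North
  L (left (90° counter-clockwise)) -> West
  U (U-turn (180°)) -> East
  U (U-turn (180°)) -> West
  U (U-turn (180°)) -> East
  R (right (90° clockwise)) -> South
  U (U-turn (180°)) -> North
  L (left (90° counter-clockwise)) -> West
Final: West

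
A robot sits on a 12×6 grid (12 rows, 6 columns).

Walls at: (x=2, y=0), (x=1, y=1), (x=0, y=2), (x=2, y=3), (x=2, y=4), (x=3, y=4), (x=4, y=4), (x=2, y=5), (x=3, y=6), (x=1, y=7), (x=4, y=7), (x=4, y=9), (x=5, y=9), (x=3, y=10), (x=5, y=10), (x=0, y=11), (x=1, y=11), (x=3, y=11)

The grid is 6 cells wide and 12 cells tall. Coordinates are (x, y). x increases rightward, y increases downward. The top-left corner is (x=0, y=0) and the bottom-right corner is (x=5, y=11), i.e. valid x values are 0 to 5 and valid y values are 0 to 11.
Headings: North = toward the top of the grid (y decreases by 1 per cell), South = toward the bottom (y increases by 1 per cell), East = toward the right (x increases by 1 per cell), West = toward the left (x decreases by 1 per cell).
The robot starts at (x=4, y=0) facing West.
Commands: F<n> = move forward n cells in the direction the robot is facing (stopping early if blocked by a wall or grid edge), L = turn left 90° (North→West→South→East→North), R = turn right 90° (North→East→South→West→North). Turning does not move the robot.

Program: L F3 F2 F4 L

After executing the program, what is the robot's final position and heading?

Answer: Final position: (x=4, y=3), facing East

Derivation:
Start: (x=4, y=0), facing West
  L: turn left, now facing South
  F3: move forward 3, now at (x=4, y=3)
  F2: move forward 0/2 (blocked), now at (x=4, y=3)
  F4: move forward 0/4 (blocked), now at (x=4, y=3)
  L: turn left, now facing East
Final: (x=4, y=3), facing East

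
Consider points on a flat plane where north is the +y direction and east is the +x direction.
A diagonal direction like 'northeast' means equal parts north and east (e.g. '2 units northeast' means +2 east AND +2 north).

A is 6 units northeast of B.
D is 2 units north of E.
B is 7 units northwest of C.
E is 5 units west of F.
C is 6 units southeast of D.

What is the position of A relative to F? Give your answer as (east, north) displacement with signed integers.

Answer: A is at (east=0, north=9) relative to F.

Derivation:
Place F at the origin (east=0, north=0).
  E is 5 units west of F: delta (east=-5, north=+0); E at (east=-5, north=0).
  D is 2 units north of E: delta (east=+0, north=+2); D at (east=-5, north=2).
  C is 6 units southeast of D: delta (east=+6, north=-6); C at (east=1, north=-4).
  B is 7 units northwest of C: delta (east=-7, north=+7); B at (east=-6, north=3).
  A is 6 units northeast of B: delta (east=+6, north=+6); A at (east=0, north=9).
Therefore A relative to F: (east=0, north=9).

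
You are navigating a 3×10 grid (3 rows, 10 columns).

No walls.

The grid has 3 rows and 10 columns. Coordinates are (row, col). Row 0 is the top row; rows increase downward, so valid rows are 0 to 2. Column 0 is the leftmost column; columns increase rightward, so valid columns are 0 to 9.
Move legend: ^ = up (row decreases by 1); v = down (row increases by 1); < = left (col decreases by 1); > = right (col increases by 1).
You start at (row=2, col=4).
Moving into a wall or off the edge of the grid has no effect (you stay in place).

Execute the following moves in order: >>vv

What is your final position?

Start: (row=2, col=4)
  > (right): (row=2, col=4) -> (row=2, col=5)
  > (right): (row=2, col=5) -> (row=2, col=6)
  v (down): blocked, stay at (row=2, col=6)
  v (down): blocked, stay at (row=2, col=6)
Final: (row=2, col=6)

Answer: Final position: (row=2, col=6)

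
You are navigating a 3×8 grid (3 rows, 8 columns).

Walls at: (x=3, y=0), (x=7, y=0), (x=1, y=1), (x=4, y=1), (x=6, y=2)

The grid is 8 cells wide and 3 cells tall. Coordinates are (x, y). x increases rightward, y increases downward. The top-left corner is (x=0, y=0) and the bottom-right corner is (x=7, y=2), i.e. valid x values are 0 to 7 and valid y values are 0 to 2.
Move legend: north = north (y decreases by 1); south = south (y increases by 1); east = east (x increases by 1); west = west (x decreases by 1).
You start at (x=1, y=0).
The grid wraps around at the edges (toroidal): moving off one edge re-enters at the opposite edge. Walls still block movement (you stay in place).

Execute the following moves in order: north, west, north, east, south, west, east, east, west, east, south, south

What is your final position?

Start: (x=1, y=0)
  north (north): (x=1, y=0) -> (x=1, y=2)
  west (west): (x=1, y=2) -> (x=0, y=2)
  north (north): (x=0, y=2) -> (x=0, y=1)
  east (east): blocked, stay at (x=0, y=1)
  south (south): (x=0, y=1) -> (x=0, y=2)
  west (west): (x=0, y=2) -> (x=7, y=2)
  east (east): (x=7, y=2) -> (x=0, y=2)
  east (east): (x=0, y=2) -> (x=1, y=2)
  west (west): (x=1, y=2) -> (x=0, y=2)
  east (east): (x=0, y=2) -> (x=1, y=2)
  south (south): (x=1, y=2) -> (x=1, y=0)
  south (south): blocked, stay at (x=1, y=0)
Final: (x=1, y=0)

Answer: Final position: (x=1, y=0)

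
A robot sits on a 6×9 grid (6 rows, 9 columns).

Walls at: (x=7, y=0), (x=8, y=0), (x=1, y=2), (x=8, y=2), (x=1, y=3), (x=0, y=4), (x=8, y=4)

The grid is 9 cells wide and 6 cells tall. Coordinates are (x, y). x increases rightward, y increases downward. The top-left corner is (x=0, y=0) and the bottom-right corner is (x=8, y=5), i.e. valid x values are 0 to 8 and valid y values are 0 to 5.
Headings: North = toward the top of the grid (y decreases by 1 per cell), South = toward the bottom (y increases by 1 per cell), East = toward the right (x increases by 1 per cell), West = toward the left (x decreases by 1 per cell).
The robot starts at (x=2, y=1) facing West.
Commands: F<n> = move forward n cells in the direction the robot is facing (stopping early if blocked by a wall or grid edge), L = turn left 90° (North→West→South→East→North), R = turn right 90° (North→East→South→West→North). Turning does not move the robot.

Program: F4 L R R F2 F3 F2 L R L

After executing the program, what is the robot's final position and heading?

Answer: Final position: (x=0, y=0), facing West

Derivation:
Start: (x=2, y=1), facing West
  F4: move forward 2/4 (blocked), now at (x=0, y=1)
  L: turn left, now facing South
  R: turn right, now facing West
  R: turn right, now facing North
  F2: move forward 1/2 (blocked), now at (x=0, y=0)
  F3: move forward 0/3 (blocked), now at (x=0, y=0)
  F2: move forward 0/2 (blocked), now at (x=0, y=0)
  L: turn left, now facing West
  R: turn right, now facing North
  L: turn left, now facing West
Final: (x=0, y=0), facing West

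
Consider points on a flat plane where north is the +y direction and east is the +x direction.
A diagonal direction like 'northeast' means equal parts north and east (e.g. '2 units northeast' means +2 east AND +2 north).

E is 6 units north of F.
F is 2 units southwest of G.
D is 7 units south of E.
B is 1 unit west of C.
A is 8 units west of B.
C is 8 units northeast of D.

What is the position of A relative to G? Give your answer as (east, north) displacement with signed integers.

Place G at the origin (east=0, north=0).
  F is 2 units southwest of G: delta (east=-2, north=-2); F at (east=-2, north=-2).
  E is 6 units north of F: delta (east=+0, north=+6); E at (east=-2, north=4).
  D is 7 units south of E: delta (east=+0, north=-7); D at (east=-2, north=-3).
  C is 8 units northeast of D: delta (east=+8, north=+8); C at (east=6, north=5).
  B is 1 unit west of C: delta (east=-1, north=+0); B at (east=5, north=5).
  A is 8 units west of B: delta (east=-8, north=+0); A at (east=-3, north=5).
Therefore A relative to G: (east=-3, north=5).

Answer: A is at (east=-3, north=5) relative to G.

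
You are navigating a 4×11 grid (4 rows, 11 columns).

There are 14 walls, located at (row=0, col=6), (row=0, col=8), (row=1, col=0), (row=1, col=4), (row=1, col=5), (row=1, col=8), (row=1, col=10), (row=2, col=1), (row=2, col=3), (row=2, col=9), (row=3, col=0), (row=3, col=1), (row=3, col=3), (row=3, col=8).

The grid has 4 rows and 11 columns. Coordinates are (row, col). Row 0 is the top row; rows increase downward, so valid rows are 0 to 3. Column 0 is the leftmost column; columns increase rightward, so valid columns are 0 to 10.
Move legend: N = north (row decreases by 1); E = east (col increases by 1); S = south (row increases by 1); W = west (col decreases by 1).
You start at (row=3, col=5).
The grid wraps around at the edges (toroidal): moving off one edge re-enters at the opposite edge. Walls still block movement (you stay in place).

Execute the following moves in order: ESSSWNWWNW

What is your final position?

Start: (row=3, col=5)
  E (east): (row=3, col=5) -> (row=3, col=6)
  [×3]S (south): blocked, stay at (row=3, col=6)
  W (west): (row=3, col=6) -> (row=3, col=5)
  N (north): (row=3, col=5) -> (row=2, col=5)
  W (west): (row=2, col=5) -> (row=2, col=4)
  W (west): blocked, stay at (row=2, col=4)
  N (north): blocked, stay at (row=2, col=4)
  W (west): blocked, stay at (row=2, col=4)
Final: (row=2, col=4)

Answer: Final position: (row=2, col=4)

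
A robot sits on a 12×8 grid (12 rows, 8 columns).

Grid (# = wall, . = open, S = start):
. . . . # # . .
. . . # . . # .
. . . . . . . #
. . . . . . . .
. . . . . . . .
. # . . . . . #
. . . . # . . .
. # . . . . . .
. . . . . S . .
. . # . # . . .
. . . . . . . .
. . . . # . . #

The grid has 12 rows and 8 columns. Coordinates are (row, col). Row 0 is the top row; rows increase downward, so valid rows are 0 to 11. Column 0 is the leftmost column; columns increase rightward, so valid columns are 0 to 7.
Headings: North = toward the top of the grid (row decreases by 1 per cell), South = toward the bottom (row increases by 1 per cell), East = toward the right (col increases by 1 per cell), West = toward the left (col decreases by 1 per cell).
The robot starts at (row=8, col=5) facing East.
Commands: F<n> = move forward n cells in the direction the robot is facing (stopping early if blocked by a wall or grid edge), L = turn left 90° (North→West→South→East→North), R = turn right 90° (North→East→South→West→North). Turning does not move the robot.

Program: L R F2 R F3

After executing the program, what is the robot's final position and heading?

Start: (row=8, col=5), facing East
  L: turn left, now facing North
  R: turn right, now facing East
  F2: move forward 2, now at (row=8, col=7)
  R: turn right, now facing South
  F3: move forward 2/3 (blocked), now at (row=10, col=7)
Final: (row=10, col=7), facing South

Answer: Final position: (row=10, col=7), facing South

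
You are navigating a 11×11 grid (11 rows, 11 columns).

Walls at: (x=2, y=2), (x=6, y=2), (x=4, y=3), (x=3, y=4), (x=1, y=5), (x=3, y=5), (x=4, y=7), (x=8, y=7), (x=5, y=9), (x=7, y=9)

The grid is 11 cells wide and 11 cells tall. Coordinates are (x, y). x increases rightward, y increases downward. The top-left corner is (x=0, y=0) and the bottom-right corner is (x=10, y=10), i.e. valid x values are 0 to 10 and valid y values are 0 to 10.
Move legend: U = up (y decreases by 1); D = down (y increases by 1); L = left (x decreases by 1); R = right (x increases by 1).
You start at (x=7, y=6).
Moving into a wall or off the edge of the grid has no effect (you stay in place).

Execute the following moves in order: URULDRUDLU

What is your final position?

Start: (x=7, y=6)
  U (up): (x=7, y=6) -> (x=7, y=5)
  R (right): (x=7, y=5) -> (x=8, y=5)
  U (up): (x=8, y=5) -> (x=8, y=4)
  L (left): (x=8, y=4) -> (x=7, y=4)
  D (down): (x=7, y=4) -> (x=7, y=5)
  R (right): (x=7, y=5) -> (x=8, y=5)
  U (up): (x=8, y=5) -> (x=8, y=4)
  D (down): (x=8, y=4) -> (x=8, y=5)
  L (left): (x=8, y=5) -> (x=7, y=5)
  U (up): (x=7, y=5) -> (x=7, y=4)
Final: (x=7, y=4)

Answer: Final position: (x=7, y=4)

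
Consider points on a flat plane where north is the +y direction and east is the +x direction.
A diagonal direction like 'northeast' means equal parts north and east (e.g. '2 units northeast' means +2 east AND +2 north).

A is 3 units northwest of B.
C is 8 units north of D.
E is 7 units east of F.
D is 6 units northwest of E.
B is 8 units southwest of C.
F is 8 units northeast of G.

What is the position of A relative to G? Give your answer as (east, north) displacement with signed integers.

Answer: A is at (east=-2, north=17) relative to G.

Derivation:
Place G at the origin (east=0, north=0).
  F is 8 units northeast of G: delta (east=+8, north=+8); F at (east=8, north=8).
  E is 7 units east of F: delta (east=+7, north=+0); E at (east=15, north=8).
  D is 6 units northwest of E: delta (east=-6, north=+6); D at (east=9, north=14).
  C is 8 units north of D: delta (east=+0, north=+8); C at (east=9, north=22).
  B is 8 units southwest of C: delta (east=-8, north=-8); B at (east=1, north=14).
  A is 3 units northwest of B: delta (east=-3, north=+3); A at (east=-2, north=17).
Therefore A relative to G: (east=-2, north=17).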